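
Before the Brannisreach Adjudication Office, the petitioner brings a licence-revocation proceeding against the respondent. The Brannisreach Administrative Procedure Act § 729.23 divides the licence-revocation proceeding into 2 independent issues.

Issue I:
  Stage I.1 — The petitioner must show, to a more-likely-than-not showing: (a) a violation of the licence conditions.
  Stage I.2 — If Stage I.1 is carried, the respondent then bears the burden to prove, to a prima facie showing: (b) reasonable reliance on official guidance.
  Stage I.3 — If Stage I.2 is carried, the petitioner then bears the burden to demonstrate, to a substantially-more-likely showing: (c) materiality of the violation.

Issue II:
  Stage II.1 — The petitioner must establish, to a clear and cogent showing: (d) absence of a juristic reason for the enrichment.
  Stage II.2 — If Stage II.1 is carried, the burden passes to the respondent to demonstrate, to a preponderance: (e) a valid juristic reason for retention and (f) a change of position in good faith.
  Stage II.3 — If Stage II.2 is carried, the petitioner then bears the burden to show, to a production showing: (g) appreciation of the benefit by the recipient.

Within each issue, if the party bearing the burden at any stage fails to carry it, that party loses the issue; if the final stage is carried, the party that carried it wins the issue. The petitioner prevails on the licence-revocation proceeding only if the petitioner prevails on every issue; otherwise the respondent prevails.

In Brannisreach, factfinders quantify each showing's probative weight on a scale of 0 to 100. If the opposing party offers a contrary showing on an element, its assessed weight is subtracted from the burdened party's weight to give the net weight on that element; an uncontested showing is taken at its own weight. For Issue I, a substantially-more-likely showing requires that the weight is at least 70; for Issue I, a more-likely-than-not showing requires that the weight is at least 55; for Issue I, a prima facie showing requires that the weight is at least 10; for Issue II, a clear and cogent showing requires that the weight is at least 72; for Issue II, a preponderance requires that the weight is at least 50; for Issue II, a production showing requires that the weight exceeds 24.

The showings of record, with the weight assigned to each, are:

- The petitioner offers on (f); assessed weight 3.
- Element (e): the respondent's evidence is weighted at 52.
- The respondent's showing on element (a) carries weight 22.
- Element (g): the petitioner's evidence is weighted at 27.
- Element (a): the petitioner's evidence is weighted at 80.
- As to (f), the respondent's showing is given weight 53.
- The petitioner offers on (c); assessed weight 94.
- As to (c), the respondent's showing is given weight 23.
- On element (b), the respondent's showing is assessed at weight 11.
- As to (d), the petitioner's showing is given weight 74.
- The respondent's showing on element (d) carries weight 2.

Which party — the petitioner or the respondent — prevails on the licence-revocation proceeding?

— Issue I —
Stage I.1 — burden on petitioner; standard: a more-likely-than-not showing (weight is at least 55).
    (a): 80 − 22 = 58 ≥ 55 [met]
  Stage I.1 is satisfied; the onus moves to the respondent.
Stage I.2 — burden on respondent; standard: a prima facie showing (weight is at least 10).
    (b): 11 ≥ 10 [met]
  Stage I.2 is satisfied; the onus moves to the petitioner.
Stage I.3 — burden on petitioner; standard: a substantially-more-likely showing (weight is at least 70).
    (c): 94 − 23 = 71 ≥ 70 [met]
  Stage I.3 carried; the final stage is satisfied.
Every stage carried; the petitioner prevails on this issue.
— Issue II —
Stage II.1 (petitioner, a clear and cogent showing, weight is at least 72): (d) net 74−2=72 ≥ 72 — meets.
  All elements met. The burden passes to the respondent.
Stage II.2 (respondent, a preponderance, weight is at least 50): (e) 52 ≥ 50 — meets; (f) net 53−3=50 ≥ 50 — meets.
  The respondent carries Stage II.2; the petitioner now bears the burden.
Stage II.3 (petitioner, a production showing, weight exceeds 24): (g) 27 > 24 — meets.
  The petitioner carries the last stage.
All stages carried — the petitioner prevails on this issue.
Per-issue: Issue I → petitioner; Issue II → petitioner. The petitioner must prevail on every issue; overall, the petitioner prevails.

petitioner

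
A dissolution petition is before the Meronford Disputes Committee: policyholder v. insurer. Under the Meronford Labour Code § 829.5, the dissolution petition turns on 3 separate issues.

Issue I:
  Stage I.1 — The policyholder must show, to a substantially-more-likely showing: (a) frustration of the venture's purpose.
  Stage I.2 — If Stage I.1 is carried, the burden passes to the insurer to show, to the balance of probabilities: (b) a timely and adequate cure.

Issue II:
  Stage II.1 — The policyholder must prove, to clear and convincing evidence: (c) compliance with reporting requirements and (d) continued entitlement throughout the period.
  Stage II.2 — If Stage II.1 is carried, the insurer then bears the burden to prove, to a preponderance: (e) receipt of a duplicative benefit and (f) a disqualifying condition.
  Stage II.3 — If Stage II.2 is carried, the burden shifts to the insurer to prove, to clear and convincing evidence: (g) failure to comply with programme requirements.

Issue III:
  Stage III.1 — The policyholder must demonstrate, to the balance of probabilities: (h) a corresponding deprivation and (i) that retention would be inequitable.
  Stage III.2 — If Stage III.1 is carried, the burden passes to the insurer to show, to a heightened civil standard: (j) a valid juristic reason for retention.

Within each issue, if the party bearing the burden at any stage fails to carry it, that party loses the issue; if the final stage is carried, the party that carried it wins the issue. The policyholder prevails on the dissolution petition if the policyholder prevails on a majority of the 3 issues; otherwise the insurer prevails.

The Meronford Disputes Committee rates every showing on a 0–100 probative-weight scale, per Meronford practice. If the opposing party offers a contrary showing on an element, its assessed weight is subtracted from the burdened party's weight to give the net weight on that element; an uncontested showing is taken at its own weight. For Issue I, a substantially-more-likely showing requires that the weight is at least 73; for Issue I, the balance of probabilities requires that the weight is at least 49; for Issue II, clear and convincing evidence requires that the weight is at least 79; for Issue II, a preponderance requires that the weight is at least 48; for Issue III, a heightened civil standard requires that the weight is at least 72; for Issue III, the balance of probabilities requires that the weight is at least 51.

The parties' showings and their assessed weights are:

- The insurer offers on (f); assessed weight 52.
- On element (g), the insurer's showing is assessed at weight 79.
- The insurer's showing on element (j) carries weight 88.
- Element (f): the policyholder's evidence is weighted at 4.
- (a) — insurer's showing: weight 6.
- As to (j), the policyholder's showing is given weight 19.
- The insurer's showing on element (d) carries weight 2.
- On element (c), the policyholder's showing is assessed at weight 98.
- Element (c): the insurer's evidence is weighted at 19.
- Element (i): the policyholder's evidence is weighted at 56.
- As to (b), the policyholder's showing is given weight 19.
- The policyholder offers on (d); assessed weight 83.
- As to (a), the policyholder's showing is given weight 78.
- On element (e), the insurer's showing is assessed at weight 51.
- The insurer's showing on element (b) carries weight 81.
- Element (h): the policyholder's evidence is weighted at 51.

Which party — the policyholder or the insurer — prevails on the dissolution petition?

insurer

— Issue I —
Stage I.1 — burden on policyholder; standard: a substantially-more-likely showing (weight is at least 73).
    (a): 78 − 6 = 72 < 73 [not met]
  The policyholder does not carry Stage I.1.
The insurer prevails on this issue.
— Issue II —
Stage II.1 (policyholder, clear and convincing evidence, weight is at least 79): (c) net 98−19=79 ≥ 79 — meets; (d) net 83−2=81 ≥ 79 — meets.
  Stage II.1 carried; the burden shifts to the insurer.
Stage II.2 (insurer, a preponderance, weight is at least 48): (e) 51 ≥ 48 — meets; (f) net 52−4=48 ≥ 48 — meets.
  All elements met. The insurer retains the burden for Stage II.3.
Stage II.3 (insurer, clear and convincing evidence, weight is at least 79): (g) 79 ≥ 79 — meets.
  All elements met at the final stage.
With every stage satisfied, the insurer prevails on this issue.
— Issue III —
Stage III.1 — burden on policyholder; standard: the balance of probabilities (weight is at least 51).
    (h): 51 ≥ 51 [met]
    (i): 56 ≥ 51 [met]
  Stage III.1 is satisfied; the onus moves to the insurer.
Stage III.2 — burden on insurer; standard: a heightened civil standard (weight is at least 72).
    (j): 88 − 19 = 69 < 72 [not met]
  Not every element is met, so the insurer fails to carry Stage III.2.
So the policyholder prevails on this issue.
Per-issue: Issue I → insurer; Issue II → insurer; Issue III → policyholder. The policyholder must prevail on a majority of issues; overall, the insurer prevails.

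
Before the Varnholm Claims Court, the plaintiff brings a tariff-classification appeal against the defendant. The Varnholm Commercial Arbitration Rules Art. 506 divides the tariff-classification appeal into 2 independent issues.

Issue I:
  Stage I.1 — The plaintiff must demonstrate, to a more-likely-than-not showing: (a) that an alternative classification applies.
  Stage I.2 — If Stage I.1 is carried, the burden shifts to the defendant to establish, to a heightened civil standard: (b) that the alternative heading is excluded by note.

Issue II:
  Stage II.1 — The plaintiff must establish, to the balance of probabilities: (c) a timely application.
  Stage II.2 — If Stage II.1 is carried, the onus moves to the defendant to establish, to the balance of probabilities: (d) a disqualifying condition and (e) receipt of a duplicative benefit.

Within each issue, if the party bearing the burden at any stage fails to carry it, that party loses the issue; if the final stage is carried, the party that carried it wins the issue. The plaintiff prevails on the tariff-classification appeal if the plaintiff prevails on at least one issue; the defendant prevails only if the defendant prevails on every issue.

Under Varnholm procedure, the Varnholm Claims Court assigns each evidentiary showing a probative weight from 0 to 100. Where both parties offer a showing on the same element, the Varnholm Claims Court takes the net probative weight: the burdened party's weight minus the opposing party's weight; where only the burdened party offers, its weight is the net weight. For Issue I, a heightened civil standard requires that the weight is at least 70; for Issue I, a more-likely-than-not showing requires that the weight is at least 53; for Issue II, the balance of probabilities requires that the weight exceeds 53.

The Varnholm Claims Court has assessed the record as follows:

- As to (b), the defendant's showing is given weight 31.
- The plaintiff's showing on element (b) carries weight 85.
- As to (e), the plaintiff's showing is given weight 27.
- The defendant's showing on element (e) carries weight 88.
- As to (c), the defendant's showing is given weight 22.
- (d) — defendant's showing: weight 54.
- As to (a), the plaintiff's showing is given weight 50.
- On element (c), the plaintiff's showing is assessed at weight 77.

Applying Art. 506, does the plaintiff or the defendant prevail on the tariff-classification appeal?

defendant

— Issue I —
Stage I.1 — burden on plaintiff; standard: a more-likely-than-not showing (weight is at least 53).
    (a): 50 < 53 [not met]
  The plaintiff does not carry Stage I.1.
The analysis ends at Stage I.1; the defendant prevails on this issue.
— Issue II —
Stage II.1 — burden on plaintiff; standard: the balance of probabilities (weight exceeds 53).
    (c): 77 − 22 = 55 > 53 [met]
  Stage II.1 carried; the burden shifts to the defendant.
Stage II.2 — burden on defendant; standard: the balance of probabilities (weight exceeds 53).
    (d): 54 > 53 [met]
    (e): 88 − 27 = 61 > 53 [met]
  Stage II.2 carried; the final stage is satisfied.
Every stage carried; the defendant prevails on this issue.
Per-issue: Issue I → defendant; Issue II → defendant. The plaintiff must prevail on at least one issue; overall, the defendant prevails.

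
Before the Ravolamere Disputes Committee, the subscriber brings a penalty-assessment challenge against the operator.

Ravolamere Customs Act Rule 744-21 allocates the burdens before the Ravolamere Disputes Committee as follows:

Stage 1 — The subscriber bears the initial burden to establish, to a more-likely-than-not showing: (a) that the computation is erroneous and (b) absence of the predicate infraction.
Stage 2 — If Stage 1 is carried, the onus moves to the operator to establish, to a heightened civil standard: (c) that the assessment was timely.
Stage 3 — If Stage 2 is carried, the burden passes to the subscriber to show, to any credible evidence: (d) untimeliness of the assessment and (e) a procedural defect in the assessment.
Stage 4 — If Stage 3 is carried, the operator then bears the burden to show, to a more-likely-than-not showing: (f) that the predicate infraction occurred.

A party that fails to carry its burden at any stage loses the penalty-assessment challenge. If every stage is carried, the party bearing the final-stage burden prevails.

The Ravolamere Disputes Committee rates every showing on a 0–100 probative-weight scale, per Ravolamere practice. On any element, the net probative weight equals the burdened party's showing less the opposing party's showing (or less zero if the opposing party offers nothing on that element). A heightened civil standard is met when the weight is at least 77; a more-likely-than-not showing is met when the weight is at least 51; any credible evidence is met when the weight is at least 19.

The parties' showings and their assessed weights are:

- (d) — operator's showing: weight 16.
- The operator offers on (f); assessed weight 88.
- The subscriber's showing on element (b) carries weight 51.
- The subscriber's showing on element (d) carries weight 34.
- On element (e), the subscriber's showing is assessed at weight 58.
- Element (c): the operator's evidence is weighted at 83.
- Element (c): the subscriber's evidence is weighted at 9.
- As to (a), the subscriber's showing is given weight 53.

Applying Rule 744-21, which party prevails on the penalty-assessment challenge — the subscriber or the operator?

At Stage 1 the subscriber must meet a more-likely-than-not showing (weight is at least 51): on (a) the weight is 53, ≥ 51, so (a) meets the standard; on (b) the weight is 51, which does reach 51, so (b) meets the standard.
  Stage 1 is satisfied; the onus moves to the operator.
At Stage 2 the operator must meet a heightened civil standard (weight is at least 77): on (c) the weight is 83 less the opposing 9 gives net 74, which does not reach 77, so (c) does not meet the standard.
  Stage 2 not carried; the operator fails its burden.
So the subscriber prevails.

subscriber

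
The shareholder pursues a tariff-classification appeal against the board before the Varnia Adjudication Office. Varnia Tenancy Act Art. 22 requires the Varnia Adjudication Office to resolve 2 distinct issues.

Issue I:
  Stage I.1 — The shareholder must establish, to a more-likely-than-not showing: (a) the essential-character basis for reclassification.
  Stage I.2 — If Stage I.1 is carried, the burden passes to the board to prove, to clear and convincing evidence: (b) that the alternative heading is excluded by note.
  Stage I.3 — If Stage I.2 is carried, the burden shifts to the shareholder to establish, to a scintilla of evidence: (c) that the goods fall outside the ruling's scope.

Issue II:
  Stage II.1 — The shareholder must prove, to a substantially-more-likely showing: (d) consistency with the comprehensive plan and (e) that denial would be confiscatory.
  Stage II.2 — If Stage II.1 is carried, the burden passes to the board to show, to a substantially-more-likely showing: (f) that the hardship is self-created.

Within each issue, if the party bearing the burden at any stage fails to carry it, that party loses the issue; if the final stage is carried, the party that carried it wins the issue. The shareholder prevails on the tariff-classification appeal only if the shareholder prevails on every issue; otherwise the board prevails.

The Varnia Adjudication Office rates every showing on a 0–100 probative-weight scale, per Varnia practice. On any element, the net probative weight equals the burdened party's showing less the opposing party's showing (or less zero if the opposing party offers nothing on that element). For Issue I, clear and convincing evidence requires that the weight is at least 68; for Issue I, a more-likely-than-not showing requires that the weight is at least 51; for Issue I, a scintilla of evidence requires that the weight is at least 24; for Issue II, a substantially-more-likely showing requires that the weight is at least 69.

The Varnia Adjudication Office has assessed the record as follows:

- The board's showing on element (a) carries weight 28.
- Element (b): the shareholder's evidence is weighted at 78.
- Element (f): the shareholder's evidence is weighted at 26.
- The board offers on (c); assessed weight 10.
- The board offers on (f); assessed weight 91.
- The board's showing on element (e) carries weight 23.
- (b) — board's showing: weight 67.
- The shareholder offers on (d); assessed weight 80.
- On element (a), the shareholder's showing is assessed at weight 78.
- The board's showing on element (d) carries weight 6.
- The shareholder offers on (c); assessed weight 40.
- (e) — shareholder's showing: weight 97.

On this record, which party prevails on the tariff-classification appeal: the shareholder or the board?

— Issue I —
Stage I.1 (shareholder, a more-likely-than-not showing, weight is at least 51): (a) net 78−28=50 < 51 — fails.
  Stage I.1 not carried; the shareholder fails its burden.
The analysis ends at Stage I.1; the board prevails on this issue.
— Issue II —
Stage II.1 — burden on shareholder; standard: a substantially-more-likely showing (weight is at least 69).
    (d): 80 − 6 = 74 ≥ 69 [met]
    (e): 97 − 23 = 74 ≥ 69 [met]
  Stage II.1 carried; the burden shifts to the board.
Stage II.2 — burden on board; standard: a substantially-more-likely showing (weight is at least 69).
    (f): 91 − 26 = 65 < 69 [not met]
  Not every element is met, so the board fails to carry Stage II.2.
So the shareholder prevails on this issue.
Per-issue: Issue I → board; Issue II → shareholder. The shareholder must prevail on every issue; overall, the board prevails.

board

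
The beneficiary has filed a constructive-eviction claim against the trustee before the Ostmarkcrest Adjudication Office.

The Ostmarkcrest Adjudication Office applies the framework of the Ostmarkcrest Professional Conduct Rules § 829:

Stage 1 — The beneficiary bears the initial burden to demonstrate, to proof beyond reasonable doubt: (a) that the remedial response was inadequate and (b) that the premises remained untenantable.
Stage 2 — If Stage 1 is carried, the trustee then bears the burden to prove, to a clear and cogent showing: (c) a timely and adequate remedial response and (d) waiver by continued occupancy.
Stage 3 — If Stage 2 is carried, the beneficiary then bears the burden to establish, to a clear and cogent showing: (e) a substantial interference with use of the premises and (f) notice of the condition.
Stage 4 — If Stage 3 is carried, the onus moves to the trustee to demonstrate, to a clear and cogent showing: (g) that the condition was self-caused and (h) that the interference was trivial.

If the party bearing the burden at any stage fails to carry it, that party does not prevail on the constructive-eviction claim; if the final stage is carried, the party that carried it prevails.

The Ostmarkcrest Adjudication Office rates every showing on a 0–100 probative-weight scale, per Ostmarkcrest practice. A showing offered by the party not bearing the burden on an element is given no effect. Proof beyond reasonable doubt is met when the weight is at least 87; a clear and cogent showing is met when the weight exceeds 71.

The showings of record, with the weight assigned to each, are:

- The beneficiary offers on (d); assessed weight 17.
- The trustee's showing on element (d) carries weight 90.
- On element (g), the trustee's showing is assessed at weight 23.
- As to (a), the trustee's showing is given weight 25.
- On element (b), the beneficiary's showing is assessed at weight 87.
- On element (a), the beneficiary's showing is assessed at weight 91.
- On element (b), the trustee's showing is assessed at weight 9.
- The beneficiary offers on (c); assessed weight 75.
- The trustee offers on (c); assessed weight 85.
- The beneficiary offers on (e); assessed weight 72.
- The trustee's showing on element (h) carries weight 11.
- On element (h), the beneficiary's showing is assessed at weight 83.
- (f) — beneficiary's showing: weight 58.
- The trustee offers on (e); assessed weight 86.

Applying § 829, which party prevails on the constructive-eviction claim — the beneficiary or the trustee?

Stage 1 — burden on beneficiary; standard: proof beyond reasonable doubt (weight is at least 87).
    (a): 91 (trustee's 25 disregarded) ≥ 87 [met]
    (b): 87 (trustee's 9 disregarded) ≥ 87 [met]
  Stage 1 is satisfied; the onus moves to the trustee.
Stage 2 — burden on trustee; standard: a clear and cogent showing (weight exceeds 71).
    (c): 85 (beneficiary's 75 disregarded) > 71 [met]
    (d): 90 (beneficiary's 17 disregarded) > 71 [met]
  Stage 2 carried; the burden shifts to the beneficiary.
Stage 3 — burden on beneficiary; standard: a clear and cogent showing (weight exceeds 71).
    (e): 72 (trustee's 86 disregarded) > 71 [met]
    (f): 58 ≤ 71 [not met]
  Stage 3 not carried; the beneficiary fails its burden.
The trustee prevails.

trustee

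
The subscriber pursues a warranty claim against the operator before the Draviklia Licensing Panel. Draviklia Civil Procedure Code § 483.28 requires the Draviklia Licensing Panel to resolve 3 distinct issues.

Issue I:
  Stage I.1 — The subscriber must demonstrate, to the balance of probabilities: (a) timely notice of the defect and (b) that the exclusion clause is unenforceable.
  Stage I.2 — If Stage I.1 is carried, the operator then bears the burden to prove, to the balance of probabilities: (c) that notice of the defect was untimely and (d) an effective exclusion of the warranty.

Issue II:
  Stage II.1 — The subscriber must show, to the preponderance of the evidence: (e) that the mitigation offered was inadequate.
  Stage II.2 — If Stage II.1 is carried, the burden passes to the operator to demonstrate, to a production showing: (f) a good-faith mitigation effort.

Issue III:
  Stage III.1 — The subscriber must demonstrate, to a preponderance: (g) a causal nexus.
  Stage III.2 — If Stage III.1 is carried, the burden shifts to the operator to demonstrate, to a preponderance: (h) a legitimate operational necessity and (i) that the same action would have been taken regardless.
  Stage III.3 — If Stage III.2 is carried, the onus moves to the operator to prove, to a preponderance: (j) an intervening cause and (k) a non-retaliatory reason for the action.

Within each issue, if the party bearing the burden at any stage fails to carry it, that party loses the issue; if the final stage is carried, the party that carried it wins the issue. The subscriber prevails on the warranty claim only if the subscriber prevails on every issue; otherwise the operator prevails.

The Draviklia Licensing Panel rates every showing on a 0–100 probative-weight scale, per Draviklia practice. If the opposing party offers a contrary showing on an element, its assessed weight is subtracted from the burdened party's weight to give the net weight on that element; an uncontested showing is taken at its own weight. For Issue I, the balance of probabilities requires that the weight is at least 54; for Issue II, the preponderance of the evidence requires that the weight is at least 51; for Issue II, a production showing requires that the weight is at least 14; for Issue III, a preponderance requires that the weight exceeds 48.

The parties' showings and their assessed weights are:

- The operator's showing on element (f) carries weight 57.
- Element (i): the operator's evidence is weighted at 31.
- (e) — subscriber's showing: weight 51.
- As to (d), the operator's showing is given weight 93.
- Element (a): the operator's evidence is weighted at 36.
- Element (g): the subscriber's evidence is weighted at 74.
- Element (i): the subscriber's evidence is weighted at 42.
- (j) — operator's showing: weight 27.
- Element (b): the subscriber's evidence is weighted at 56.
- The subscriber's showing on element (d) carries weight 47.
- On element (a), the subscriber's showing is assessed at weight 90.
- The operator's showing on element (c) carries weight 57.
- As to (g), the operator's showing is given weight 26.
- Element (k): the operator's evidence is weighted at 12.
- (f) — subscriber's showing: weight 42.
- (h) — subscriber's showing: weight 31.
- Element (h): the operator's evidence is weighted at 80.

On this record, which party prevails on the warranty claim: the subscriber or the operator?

— Issue I —
Stage I.1 — burden on subscriber; standard: the balance of probabilities (weight is at least 54).
    (a): 90 − 36 = 54 ≥ 54 [met]
    (b): 56 ≥ 54 [met]
  Stage I.1 carried; the burden shifts to the operator.
Stage I.2 — burden on operator; standard: the balance of probabilities (weight is at least 54).
    (c): 57 ≥ 54 [met]
    (d): 93 − 47 = 46 < 54 [not met]
  Not every element is met, so the operator fails to carry Stage I.2.
So the subscriber prevails on this issue.
— Issue II —
Stage II.1 — burden on subscriber; standard: the preponderance of the evidence (weight is at least 51).
    (e): 51 ≥ 51 [met]
  All elements met. The burden passes to the operator.
Stage II.2 — burden on operator; standard: a production showing (weight is at least 14).
    (f): 57 − 42 = 15 ≥ 14 [met]
  Stage II.2 carried; the final stage is satisfied.
With every stage satisfied, the operator prevails on this issue.
— Issue III —
Stage III.1 — burden on subscriber; standard: a preponderance (weight exceeds 48).
    (g): 74 − 26 = 48 ≤ 48 [not met]
  Not every element is met, so the subscriber fails to carry Stage III.1.
The analysis ends at Stage III.1; the operator prevails on this issue.
Per-issue: Issue I → subscriber; Issue II → operator; Issue III → operator. The subscriber must prevail on every issue; overall, the operator prevails.

operator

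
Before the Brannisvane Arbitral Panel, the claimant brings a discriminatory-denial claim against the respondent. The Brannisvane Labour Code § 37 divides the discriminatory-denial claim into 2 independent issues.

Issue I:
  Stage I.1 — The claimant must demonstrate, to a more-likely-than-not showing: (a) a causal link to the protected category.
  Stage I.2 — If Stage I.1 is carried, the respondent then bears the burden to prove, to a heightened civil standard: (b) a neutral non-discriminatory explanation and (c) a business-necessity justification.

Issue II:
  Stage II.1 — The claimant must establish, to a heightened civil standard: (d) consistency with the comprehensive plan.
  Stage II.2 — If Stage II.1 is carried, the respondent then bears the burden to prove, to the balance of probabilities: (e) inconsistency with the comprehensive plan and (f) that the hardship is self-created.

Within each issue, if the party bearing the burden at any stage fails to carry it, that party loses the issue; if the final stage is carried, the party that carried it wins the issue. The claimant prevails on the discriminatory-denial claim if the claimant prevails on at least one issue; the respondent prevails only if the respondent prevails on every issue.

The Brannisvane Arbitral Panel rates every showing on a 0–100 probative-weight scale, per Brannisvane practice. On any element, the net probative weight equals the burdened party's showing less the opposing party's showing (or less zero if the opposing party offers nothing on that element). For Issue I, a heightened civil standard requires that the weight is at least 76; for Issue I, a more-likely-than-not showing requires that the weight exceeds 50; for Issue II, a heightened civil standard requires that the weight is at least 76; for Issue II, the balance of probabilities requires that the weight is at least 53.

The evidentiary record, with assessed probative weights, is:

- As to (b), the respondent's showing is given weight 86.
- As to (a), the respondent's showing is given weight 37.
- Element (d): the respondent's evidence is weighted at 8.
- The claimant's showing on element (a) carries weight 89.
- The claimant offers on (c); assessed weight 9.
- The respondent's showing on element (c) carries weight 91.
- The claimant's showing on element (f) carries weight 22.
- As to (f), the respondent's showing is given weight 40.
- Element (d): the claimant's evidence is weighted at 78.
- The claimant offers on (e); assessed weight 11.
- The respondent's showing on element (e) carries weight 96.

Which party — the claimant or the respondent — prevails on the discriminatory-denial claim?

respondent

— Issue I —
Stage I.1 (claimant, a more-likely-than-not showing, weight exceeds 50): (a) net 89−37=52 > 50 — meets.
  Stage I.1 carried; the burden shifts to the respondent.
Stage I.2 (respondent, a heightened civil standard, weight is at least 76): (b) 86 ≥ 76 — meets; (c) net 91−9=82 ≥ 76 — meets.
  All elements met at the final stage.
Every stage carried; the respondent prevails on this issue.
— Issue II —
At Stage II.1 the claimant must meet a heightened civil standard (weight is at least 76): on (d) the weight is 78 less the opposing 8 gives net 70, < 76, so (d) does not meet the standard.
  The claimant does not carry Stage II.1.
The analysis ends at Stage II.1; the respondent prevails on this issue.
Per-issue: Issue I → respondent; Issue II → respondent. The claimant must prevail on at least one issue; overall, the respondent prevails.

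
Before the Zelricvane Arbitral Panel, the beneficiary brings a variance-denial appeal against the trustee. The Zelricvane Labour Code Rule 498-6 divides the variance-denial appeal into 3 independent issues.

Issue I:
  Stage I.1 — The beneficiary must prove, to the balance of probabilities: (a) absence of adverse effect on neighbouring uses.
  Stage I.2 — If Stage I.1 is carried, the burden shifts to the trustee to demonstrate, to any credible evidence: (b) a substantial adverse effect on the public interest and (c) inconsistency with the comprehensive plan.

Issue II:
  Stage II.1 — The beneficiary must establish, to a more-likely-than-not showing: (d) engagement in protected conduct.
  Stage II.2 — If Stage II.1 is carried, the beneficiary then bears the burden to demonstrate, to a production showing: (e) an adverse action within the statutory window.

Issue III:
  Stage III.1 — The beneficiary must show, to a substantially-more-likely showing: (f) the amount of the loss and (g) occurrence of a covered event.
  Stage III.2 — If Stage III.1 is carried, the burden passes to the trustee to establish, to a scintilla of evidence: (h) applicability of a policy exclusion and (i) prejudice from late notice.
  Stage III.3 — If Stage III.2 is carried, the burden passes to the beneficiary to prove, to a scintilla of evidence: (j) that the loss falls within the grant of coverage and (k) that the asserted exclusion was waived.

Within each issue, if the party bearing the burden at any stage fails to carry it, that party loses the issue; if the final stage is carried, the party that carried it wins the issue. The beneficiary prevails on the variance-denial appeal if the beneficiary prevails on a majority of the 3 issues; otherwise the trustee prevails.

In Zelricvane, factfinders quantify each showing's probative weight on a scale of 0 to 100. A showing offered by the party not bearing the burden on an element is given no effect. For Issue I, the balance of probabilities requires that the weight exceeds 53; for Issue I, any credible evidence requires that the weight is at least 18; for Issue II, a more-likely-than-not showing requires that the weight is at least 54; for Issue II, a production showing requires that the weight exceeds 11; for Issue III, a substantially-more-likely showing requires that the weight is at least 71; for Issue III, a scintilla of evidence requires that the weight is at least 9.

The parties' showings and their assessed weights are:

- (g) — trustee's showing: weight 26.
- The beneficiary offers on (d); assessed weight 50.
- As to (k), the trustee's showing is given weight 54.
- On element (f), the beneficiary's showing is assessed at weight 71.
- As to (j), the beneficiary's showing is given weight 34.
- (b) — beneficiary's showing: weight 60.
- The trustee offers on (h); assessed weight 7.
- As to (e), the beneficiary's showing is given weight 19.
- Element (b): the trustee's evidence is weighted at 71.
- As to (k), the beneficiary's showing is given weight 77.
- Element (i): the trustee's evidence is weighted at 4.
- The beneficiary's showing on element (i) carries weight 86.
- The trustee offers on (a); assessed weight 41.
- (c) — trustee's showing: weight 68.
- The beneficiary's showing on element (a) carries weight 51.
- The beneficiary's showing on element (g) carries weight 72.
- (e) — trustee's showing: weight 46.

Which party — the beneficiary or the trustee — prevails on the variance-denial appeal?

trustee

— Issue I —
Stage I.1 (beneficiary, the balance of probabilities, weight exceeds 53): (a) 51 (trustee's 41 disregarded) ≤ 53 — fails.
  The beneficiary does not carry Stage I.1.
So the trustee prevails on this issue.
— Issue II —
Stage II.1 (beneficiary, a more-likely-than-not showing, weight is at least 54): (d) 50 < 54 — fails.
  Not every element is met, so the beneficiary fails to carry Stage II.1.
The analysis ends at Stage II.1; the trustee prevails on this issue.
— Issue III —
Stage III.1 (beneficiary, a substantially-more-likely showing, weight is at least 71): (f) 71 ≥ 71 — meets; (g) 72 (trustee's 26 disregarded) ≥ 71 — meets.
  Stage III.1 carried; the burden shifts to the trustee.
Stage III.2 (trustee, a scintilla of evidence, weight is at least 9): (h) 7 < 9 — fails; (i) 4 (beneficiary's 86 disregarded) < 9 — fails.
  Stage III.2 not carried; the trustee fails its burden.
The beneficiary prevails on this issue.
Per-issue: Issue I → trustee; Issue II → trustee; Issue III → beneficiary. The beneficiary must prevail on a majority of issues; overall, the trustee prevails.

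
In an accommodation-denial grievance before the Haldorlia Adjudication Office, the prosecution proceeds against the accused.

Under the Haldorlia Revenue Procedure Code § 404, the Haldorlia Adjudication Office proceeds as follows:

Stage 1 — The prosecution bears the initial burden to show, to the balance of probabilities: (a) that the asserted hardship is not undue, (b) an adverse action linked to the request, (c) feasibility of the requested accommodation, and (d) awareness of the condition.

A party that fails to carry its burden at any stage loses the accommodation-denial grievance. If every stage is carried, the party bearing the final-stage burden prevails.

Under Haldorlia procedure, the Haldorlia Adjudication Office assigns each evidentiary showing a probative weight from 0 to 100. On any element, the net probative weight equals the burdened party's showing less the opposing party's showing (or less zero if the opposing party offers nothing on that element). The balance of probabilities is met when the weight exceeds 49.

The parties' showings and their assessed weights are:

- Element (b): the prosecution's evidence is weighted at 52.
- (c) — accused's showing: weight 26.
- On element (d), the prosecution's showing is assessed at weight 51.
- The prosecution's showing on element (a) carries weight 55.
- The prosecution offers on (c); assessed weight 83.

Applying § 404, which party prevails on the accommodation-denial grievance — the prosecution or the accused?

At Stage 1 the prosecution must meet the balance of probabilities (weight exceeds 49): on (a) the weight is 55, which does exceed 49, so (a) meets the standard; on (b) the weight is 52, > 49, so (b) meets the standard; on (c) the weight is 83 less the opposing 26 gives net 57, > 49, so (c) meets the standard; on (d) the weight is 51, which does exceed 49, so (d) meets the standard.
  The prosecution carries the last stage.
Every stage carried; the prosecution prevails.

prosecution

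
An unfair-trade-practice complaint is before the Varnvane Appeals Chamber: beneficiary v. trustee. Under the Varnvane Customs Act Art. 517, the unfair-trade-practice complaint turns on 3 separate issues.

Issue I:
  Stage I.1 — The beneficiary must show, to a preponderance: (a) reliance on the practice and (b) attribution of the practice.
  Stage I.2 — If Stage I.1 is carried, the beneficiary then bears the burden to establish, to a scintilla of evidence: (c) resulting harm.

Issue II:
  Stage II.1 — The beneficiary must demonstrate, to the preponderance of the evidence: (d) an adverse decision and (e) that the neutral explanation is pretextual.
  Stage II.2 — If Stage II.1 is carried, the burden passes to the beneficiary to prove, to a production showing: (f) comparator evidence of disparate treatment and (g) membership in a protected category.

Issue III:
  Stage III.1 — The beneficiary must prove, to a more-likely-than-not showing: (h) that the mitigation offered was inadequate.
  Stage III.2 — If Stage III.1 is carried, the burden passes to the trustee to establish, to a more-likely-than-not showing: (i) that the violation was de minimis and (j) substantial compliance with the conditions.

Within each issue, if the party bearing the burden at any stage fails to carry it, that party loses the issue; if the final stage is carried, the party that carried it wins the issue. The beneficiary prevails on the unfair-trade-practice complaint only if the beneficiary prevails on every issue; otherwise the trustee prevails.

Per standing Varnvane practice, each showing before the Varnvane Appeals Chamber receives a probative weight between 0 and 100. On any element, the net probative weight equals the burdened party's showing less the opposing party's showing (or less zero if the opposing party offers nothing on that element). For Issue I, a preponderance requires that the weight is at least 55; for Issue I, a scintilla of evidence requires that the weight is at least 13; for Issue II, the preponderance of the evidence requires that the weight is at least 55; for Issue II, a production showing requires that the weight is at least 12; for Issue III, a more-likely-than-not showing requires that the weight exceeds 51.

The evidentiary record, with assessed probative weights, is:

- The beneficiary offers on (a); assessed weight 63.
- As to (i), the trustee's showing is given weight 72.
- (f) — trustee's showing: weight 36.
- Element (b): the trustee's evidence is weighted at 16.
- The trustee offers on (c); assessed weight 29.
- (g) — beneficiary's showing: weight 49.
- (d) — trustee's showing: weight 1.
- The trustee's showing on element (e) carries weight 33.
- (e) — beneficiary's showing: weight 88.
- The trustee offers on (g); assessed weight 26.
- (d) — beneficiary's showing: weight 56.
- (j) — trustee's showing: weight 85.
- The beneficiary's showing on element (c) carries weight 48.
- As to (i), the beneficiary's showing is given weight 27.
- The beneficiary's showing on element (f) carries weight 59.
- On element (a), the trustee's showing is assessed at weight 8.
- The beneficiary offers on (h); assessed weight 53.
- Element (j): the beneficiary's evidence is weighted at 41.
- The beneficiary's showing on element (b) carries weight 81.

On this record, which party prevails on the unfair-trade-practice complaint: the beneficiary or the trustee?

beneficiary

— Issue I —
Stage I.1 (beneficiary, a preponderance, weight is at least 55): (a) net 63−8=55 ≥ 55 — meets; (b) net 81−16=65 ≥ 55 — meets.
  Stage I.1 is satisfied; the beneficiary continues to bear the burden.
Stage I.2 (beneficiary, a scintilla of evidence, weight is at least 13): (c) net 48−29=19 ≥ 13 — meets.
  The beneficiary carries the last stage.
With every stage satisfied, the beneficiary prevails on this issue.
— Issue II —
Stage II.1 (beneficiary, the preponderance of the evidence, weight is at least 55): (d) net 56−1=55 ≥ 55 — meets; (e) net 88−33=55 ≥ 55 — meets.
  All elements met. The beneficiary retains the burden for Stage II.2.
Stage II.2 (beneficiary, a production showing, weight is at least 12): (f) net 59−36=23 ≥ 12 — meets; (g) net 49−26=23 ≥ 12 — meets.
  The beneficiary carries the last stage.
Every stage carried; the beneficiary prevails on this issue.
— Issue III —
Stage III.1 — burden on beneficiary; standard: a more-likely-than-not showing (weight exceeds 51).
    (h): 53 > 51 [met]
  Stage III.1 is satisfied; the onus moves to the trustee.
Stage III.2 — burden on trustee; standard: a more-likely-than-not showing (weight exceeds 51).
    (i): 72 − 27 = 45 ≤ 51 [not met]
    (j): 85 − 41 = 44 ≤ 51 [not met]
  Stage III.2 not carried; the trustee fails its burden.
The beneficiary prevails on this issue.
Per-issue: Issue I → beneficiary; Issue II → beneficiary; Issue III → beneficiary. The beneficiary must prevail on every issue; overall, the beneficiary prevails.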